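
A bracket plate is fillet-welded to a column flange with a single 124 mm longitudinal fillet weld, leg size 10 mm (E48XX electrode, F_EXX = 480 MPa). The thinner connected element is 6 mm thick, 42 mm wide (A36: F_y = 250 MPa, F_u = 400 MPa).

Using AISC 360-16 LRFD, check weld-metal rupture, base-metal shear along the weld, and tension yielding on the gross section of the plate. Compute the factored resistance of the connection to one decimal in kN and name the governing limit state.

56.7 kN (gross-section yield governs)

Weld metal: throat = 0.707×10 = 7.07 mm, L = 124 mm. φR_n = 0.75 × 0.6 × 480 × 7.07 × 124 = 189.4 kN.
Base metal shear (6 mm plate): yield φR_n = 1.0×0.6×250×6×124 = 111.6 kN; rupture φR_n = 0.75×0.6×400×6×124 = 133.9 kN; take 111.6 kN (yield).
Tension yield (gross): A_g = 42×6 = 252 mm². φR_n = 0.90 × 250 × 252 = 56.7 kN.
Governing: min(189.4, 111.6, 56.7) = 56.7 kN → gross-section yield.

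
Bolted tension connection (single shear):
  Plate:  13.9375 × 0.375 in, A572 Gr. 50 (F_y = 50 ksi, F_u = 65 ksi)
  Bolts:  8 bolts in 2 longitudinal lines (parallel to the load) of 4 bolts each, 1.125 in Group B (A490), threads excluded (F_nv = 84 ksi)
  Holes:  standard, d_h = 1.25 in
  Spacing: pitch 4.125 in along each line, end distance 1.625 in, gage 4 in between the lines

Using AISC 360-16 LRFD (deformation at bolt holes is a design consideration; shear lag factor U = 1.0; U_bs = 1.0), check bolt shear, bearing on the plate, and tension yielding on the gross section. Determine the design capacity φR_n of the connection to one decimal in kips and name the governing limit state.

Bolt shear: A_b = π(1.125)²/4 = 0.99402 in². φR_n = 0.75 × 84 × 0.99402 × 8 × 1 = 501.0 kips.
Bearing (0.375 in plate, F_u = 65 ksi): end bolts L_c = 1.625 − 1.25/2 = 1, R_n = min(1.2×1×0.375×65, 2.4×1.125×0.375×65) = 29.25 kips/bolt; interior L_c = 4.125 − 1.25 = 2.875, R_n = 65.813 kips/bolt. φR_n = 0.75 × (2×29.25 + 6×65.813) = 340.0 kips.
Tension yield (gross): A_g = 13.9375×0.375 = 5.2266 in². φR_n = 0.90 × 50 × 5.2266 = 235.2 kips.
Governing: min(501.0, 340.0, 235.2) = 235.2 kips → gross-section yield.

235.2 kips (gross-section yield governs)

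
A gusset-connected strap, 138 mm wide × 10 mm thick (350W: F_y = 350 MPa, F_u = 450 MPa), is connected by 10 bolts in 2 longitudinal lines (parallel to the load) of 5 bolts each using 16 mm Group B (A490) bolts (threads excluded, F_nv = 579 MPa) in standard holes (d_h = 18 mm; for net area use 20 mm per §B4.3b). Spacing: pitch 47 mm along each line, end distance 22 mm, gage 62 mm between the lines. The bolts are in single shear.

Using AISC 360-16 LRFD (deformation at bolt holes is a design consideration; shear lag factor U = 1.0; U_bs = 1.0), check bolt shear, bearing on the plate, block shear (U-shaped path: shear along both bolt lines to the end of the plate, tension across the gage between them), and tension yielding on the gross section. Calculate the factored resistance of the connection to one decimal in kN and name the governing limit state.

Bolt shear: A_b = π(16)²/4 = 201.06 mm². φR_n = 0.75 × 579 × 201.06 × 10 × 1 = 873.1 kN.
Bearing (10 mm plate, F_u = 450 MPa): end bolts L_c = 22 − 18/2 = 13, R_n = min(1.2×13×10×450, 2.4×16×10×450) = 70.2 kN/bolt; interior L_c = 47 − 18 = 29, R_n = 156.6 kN/bolt. φR_n = 0.75 × (2×70.2 + 8×156.6) = 1044.9 kN.
Block shear: shear path 2×[22+4×47] = 2×210 mm, A_gv = 4200, A_nv = 2×(210 − 4.5×20)×10 = 2400 mm²; tension across gage: (62 − 1×20)×10 = 420 mm². R_n = min(0.6×450×2400, 0.6×350×4200) + 1.0×450×420 = min(648, 882) + 189 = 837 kN. φR_n = 0.75 × 837 = 627.8 kN.
Tension yield (gross): A_g = 138×10 = 1380 mm². φR_n = 0.90 × 350 × 1380 = 434.7 kN.
Governing: min(873.1, 1044.9, 627.8, 434.7) = 434.7 kN → gross-section yield.

434.7 kN (gross-section yield governs)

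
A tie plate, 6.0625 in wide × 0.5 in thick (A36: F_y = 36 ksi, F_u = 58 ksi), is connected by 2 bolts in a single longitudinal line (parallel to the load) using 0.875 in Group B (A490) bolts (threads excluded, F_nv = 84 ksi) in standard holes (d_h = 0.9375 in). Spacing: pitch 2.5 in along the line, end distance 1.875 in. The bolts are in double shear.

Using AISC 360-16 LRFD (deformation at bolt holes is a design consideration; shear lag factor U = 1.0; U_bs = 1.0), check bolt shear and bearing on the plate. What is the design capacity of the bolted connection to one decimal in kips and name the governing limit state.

77.5 kips (bearing governs)

Bolt shear: A_b = π(0.875)²/4 = 0.60132 in². φR_n = 0.75 × 84 × 0.60132 × 2 × 2 = 151.5 kips.
Bearing (0.5 in plate, F_u = 58 ksi): end bolts L_c = 1.875 − 0.9375/2 = 1.40625, R_n = min(1.2×1.40625×0.5×58, 2.4×0.875×0.5×58) = 48.938 kips/bolt; interior L_c = 2.5 − 0.9375 = 1.5625, R_n = 54.375 kips/bolt. φR_n = 0.75 × (1×48.938 + 1×54.375) = 77.5 kips.
Governing: min(151.5, 77.5) = 77.5 kips → bearing.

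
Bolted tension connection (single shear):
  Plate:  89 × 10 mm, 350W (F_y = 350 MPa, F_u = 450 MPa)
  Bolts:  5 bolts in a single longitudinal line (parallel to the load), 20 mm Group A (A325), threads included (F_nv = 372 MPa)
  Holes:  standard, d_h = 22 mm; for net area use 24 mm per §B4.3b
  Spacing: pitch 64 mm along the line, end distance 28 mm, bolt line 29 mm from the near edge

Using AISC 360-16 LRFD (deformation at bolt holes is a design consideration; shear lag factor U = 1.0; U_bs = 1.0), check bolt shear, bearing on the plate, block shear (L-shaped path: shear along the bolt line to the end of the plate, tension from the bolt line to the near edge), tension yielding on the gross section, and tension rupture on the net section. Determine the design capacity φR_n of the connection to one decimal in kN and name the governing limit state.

219.4 kN (net-section rupture governs)

Bolt shear: A_b = π(20)²/4 = 314.16 mm². φR_n = 0.75 × 372 × 314.16 × 5 × 1 = 438.3 kN.
Bearing (10 mm plate, F_u = 450 MPa): end bolts L_c = 28 − 22/2 = 17, R_n = min(1.2×17×10×450, 2.4×20×10×450) = 91.8 kN/bolt; interior L_c = 64 − 22 = 42, R_n = 216 kN/bolt. φR_n = 0.75 × (1×91.8 + 4×216) = 716.9 kN.
Block shear: shear path 1×[28+4×64] = 1×284 mm, A_gv = 2840, A_nv = 1×(284 − 4.5×24)×10 = 1760 mm²; tension to near edge: (29 − 0.5×24)×10 = 170 mm². R_n = min(0.6×450×1760, 0.6×350×2840) + 1.0×450×170 = min(475.2, 596.4) + 76.5 = 551.7 kN. φR_n = 0.75 × 551.7 = 413.8 kN.
Tension yield (gross): A_g = 89×10 = 890 mm². φR_n = 0.90 × 350 × 890 = 280.4 kN.
Tension rupture (net): A_n = (89 − 1×24)×10 = 650 mm² (U = 1.0, A_e = A_n). φR_n = 0.75 × 450 × 650 = 219.4 kN.
Governing: min(438.3, 716.9, 413.8, 280.4, 219.4) = 219.4 kN → net-section rupture.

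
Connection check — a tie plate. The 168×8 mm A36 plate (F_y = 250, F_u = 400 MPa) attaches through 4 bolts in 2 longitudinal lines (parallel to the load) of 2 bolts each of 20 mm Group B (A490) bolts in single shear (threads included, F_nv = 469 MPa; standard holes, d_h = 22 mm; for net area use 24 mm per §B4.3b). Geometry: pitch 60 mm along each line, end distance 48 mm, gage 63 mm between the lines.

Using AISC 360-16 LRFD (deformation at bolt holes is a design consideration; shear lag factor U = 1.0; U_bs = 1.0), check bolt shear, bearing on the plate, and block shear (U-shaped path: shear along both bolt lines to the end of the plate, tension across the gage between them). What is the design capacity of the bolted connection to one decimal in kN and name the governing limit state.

288.0 kN (block shear governs)

Bolt shear: A_b = π(20)²/4 = 314.16 mm². φR_n = 0.75 × 469 × 314.16 × 4 × 1 = 442.0 kN.
Bearing (8 mm plate, F_u = 400 MPa): end bolts L_c = 48 − 22/2 = 37, R_n = min(1.2×37×8×400, 2.4×20×8×400) = 142.08 kN/bolt; interior L_c = 60 − 22 = 38, R_n = 145.92 kN/bolt. φR_n = 0.75 × (2×142.08 + 2×145.92) = 432.0 kN.
Block shear: shear path 2×[48+1×60] = 2×108 mm, A_gv = 1728, A_nv = 2×(108 − 1.5×24)×8 = 1152 mm²; tension across gage: (63 − 1×24)×8 = 312 mm². R_n = min(0.6×400×1152, 0.6×250×1728) + 1.0×400×312 = min(276.48, 259.2) + 124.8 = 384 kN. φR_n = 0.75 × 384 = 288.0 kN.
Governing: min(442.0, 432.0, 288.0) = 288.0 kN → block shear.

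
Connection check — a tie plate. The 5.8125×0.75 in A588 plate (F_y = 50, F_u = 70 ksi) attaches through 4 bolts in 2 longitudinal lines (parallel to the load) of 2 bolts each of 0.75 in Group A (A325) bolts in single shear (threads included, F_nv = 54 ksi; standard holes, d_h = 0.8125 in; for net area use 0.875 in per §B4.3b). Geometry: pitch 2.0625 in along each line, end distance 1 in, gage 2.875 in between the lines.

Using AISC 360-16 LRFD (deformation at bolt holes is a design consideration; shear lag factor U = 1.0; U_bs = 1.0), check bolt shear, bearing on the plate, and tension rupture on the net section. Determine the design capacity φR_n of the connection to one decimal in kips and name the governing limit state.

Bolt shear: A_b = π(0.75)²/4 = 0.44179 in². φR_n = 0.75 × 54 × 0.44179 × 4 × 1 = 71.6 kips.
Bearing (0.75 in plate, F_u = 70 ksi): end bolts L_c = 1 − 0.8125/2 = 0.59375, R_n = min(1.2×0.59375×0.75×70, 2.4×0.75×0.75×70) = 37.406 kips/bolt; interior L_c = 2.0625 − 0.8125 = 1.25, R_n = 78.75 kips/bolt. φR_n = 0.75 × (2×37.406 + 2×78.75) = 174.2 kips.
Tension rupture (net): A_n = (5.8125 − 2×0.875)×0.75 = 3.0469 in² (U = 1.0, A_e = A_n). φR_n = 0.75 × 70 × 3.0469 = 160.0 kips.
Governing: min(71.6, 174.2, 160.0) = 71.6 kips → bolt shear.

71.6 kips (bolt shear governs)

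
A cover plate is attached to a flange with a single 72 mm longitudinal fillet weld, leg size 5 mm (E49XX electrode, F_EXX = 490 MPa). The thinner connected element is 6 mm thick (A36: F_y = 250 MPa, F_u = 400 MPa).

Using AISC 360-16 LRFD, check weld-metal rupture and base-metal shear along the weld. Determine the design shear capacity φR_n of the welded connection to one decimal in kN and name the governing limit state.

56.1 kN (weld metal governs)

Weld metal: throat = 0.707×5 = 3.535 mm, L = 72 mm. φR_n = 0.75 × 0.6 × 490 × 3.535 × 72 = 56.1 kN.
Base metal shear (6 mm plate): yield φR_n = 1.0×0.6×250×6×72 = 64.8 kN; rupture φR_n = 0.75×0.6×400×6×72 = 77.8 kN; take 64.8 kN (yield).
Governing: min(56.1, 64.8) = 56.1 kN → weld metal.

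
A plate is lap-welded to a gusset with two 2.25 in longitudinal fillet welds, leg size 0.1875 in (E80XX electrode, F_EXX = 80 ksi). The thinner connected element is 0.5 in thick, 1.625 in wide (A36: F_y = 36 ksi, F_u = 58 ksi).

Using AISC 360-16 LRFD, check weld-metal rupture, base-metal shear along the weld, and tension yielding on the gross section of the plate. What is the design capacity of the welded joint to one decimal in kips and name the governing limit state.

Weld metal: throat = 0.707×0.1875 = 0.13256 in, L = 2×2.25 = 4.5 in. φR_n = 0.75 × 0.6 × 80 × 0.13256 × 4.5 = 21.5 kips.
Base metal shear (0.5 in plate): yield φR_n = 1.0×0.6×36×0.5×4.5 = 48.6 kips; rupture φR_n = 0.75×0.6×58×0.5×4.5 = 58.7 kips; take 48.6 kips (yield).
Tension yield (gross): A_g = 1.625×0.5 = 0.8125 in². φR_n = 0.90 × 36 × 0.8125 = 26.3 kips.
Governing: min(21.5, 48.6, 26.3) = 21.5 kips → weld metal.

21.5 kips (weld metal governs)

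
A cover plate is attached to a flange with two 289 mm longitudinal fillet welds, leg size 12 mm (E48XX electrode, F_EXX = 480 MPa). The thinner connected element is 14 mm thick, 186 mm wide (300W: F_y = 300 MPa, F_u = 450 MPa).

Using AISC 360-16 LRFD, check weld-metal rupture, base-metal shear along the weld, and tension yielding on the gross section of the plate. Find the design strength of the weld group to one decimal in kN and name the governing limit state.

703.1 kN (gross-section yield governs)

Weld metal: throat = 0.707×12 = 8.484 mm, L = 2×289 = 578 mm. φR_n = 0.75 × 0.6 × 480 × 8.484 × 578 = 1059.2 kN.
Base metal shear (14 mm plate): yield φR_n = 1.0×0.6×300×14×578 = 1456.6 kN; rupture φR_n = 0.75×0.6×450×14×578 = 1638.6 kN; take 1456.6 kN (yield).
Tension yield (gross): A_g = 186×14 = 2604 mm². φR_n = 0.90 × 300 × 2604 = 703.1 kN.
Governing: min(1059.2, 1456.6, 703.1) = 703.1 kN → gross-section yield.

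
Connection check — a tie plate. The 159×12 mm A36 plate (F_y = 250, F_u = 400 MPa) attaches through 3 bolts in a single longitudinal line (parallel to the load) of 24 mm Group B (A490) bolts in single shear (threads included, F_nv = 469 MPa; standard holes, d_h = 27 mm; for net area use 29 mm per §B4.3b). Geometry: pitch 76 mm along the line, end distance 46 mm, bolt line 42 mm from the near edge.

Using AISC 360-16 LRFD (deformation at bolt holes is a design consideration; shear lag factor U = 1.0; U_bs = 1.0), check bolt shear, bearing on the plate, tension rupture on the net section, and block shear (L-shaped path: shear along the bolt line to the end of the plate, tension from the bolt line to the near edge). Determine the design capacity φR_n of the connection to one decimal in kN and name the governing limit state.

366.3 kN (block shear governs)

Bolt shear: A_b = π(24)²/4 = 452.39 mm². φR_n = 0.75 × 469 × 452.39 × 3 × 1 = 477.4 kN.
Bearing (12 mm plate, F_u = 400 MPa): end bolts L_c = 46 − 27/2 = 32.5, R_n = min(1.2×32.5×12×400, 2.4×24×12×400) = 187.2 kN/bolt; interior L_c = 76 − 27 = 49, R_n = 276.48 kN/bolt. φR_n = 0.75 × (1×187.2 + 2×276.48) = 555.1 kN.
Tension rupture (net): A_n = (159 − 1×29)×12 = 1560 mm² (U = 1.0, A_e = A_n). φR_n = 0.75 × 400 × 1560 = 468.0 kN.
Block shear: shear path 1×[46+2×76] = 1×198 mm, A_gv = 2376, A_nv = 1×(198 − 2.5×29)×12 = 1506 mm²; tension to near edge: (42 − 0.5×29)×12 = 330 mm². R_n = min(0.6×400×1506, 0.6×250×2376) + 1.0×400×330 = min(361.44, 356.4) + 132 = 488.4 kN. φR_n = 0.75 × 488.4 = 366.3 kN.
Governing: min(477.4, 555.1, 468.0, 366.3) = 366.3 kN → block shear.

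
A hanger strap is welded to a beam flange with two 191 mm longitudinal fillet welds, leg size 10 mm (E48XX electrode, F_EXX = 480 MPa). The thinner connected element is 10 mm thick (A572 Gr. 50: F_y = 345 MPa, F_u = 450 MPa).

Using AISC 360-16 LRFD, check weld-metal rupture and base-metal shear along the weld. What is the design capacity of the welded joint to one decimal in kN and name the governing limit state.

583.4 kN (weld metal governs)

Weld metal: throat = 0.707×10 = 7.07 mm, L = 2×191 = 382 mm. φR_n = 0.75 × 0.6 × 480 × 7.07 × 382 = 583.4 kN.
Base metal shear (10 mm plate): yield φR_n = 1.0×0.6×345×10×382 = 790.7 kN; rupture φR_n = 0.75×0.6×450×10×382 = 773.6 kN; take 773.6 kN (rupture).
Governing: min(583.4, 773.6) = 583.4 kN → weld metal.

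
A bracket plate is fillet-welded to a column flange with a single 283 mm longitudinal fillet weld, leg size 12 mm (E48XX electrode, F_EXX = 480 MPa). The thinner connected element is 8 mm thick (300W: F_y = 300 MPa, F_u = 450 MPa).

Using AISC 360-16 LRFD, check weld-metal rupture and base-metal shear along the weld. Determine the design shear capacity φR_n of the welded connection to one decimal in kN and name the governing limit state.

Weld metal: throat = 0.707×12 = 8.484 mm, L = 283 mm. φR_n = 0.75 × 0.6 × 480 × 8.484 × 283 = 518.6 kN.
Base metal shear (8 mm plate): yield φR_n = 1.0×0.6×300×8×283 = 407.5 kN; rupture φR_n = 0.75×0.6×450×8×283 = 458.5 kN; take 407.5 kN (yield).
Governing: min(518.6, 407.5) = 407.5 kN → base-metal shear.

407.5 kN (base-metal shear governs)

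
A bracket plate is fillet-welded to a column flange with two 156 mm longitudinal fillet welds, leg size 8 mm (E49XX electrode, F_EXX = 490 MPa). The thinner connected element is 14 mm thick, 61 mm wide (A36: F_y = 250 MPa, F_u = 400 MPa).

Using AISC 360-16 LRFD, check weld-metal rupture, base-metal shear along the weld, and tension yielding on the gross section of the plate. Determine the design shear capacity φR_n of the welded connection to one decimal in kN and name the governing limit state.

192.2 kN (gross-section yield governs)

Weld metal: throat = 0.707×8 = 5.656 mm, L = 2×156 = 312 mm. φR_n = 0.75 × 0.6 × 490 × 5.656 × 312 = 389.1 kN.
Base metal shear (14 mm plate): yield φR_n = 1.0×0.6×250×14×312 = 655.2 kN; rupture φR_n = 0.75×0.6×400×14×312 = 786.2 kN; take 655.2 kN (yield).
Tension yield (gross): A_g = 61×14 = 854 mm². φR_n = 0.90 × 250 × 854 = 192.2 kN.
Governing: min(389.1, 655.2, 192.2) = 192.2 kN → gross-section yield.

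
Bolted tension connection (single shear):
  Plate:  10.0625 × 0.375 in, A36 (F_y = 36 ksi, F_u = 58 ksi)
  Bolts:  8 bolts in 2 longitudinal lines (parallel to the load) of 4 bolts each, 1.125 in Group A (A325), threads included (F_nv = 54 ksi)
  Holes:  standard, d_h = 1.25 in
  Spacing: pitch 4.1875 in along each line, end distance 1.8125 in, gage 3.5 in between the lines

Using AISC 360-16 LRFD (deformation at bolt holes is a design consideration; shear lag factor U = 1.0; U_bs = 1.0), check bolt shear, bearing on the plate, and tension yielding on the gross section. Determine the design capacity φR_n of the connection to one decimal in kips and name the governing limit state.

122.3 kips (gross-section yield governs)

Bolt shear: A_b = π(1.125)²/4 = 0.99402 in². φR_n = 0.75 × 54 × 0.99402 × 8 × 1 = 322.1 kips.
Bearing (0.375 in plate, F_u = 58 ksi): end bolts L_c = 1.8125 − 1.25/2 = 1.1875, R_n = min(1.2×1.1875×0.375×58, 2.4×1.125×0.375×58) = 30.994 kips/bolt; interior L_c = 4.1875 − 1.25 = 2.9375, R_n = 58.725 kips/bolt. φR_n = 0.75 × (2×30.994 + 6×58.725) = 310.8 kips.
Tension yield (gross): A_g = 10.0625×0.375 = 3.7734 in². φR_n = 0.90 × 36 × 3.7734 = 122.3 kips.
Governing: min(322.1, 310.8, 122.3) = 122.3 kips → gross-section yield.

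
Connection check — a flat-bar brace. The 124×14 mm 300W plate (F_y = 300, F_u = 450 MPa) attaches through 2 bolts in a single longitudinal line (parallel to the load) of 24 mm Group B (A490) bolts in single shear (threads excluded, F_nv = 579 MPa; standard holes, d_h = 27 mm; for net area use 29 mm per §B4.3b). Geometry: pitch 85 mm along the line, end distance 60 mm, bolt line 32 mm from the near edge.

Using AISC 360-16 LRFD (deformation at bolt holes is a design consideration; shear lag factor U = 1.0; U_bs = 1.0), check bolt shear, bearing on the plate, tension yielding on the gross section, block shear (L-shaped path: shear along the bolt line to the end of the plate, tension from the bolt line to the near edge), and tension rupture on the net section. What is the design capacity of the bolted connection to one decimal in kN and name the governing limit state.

356.7 kN (block shear governs)

Bolt shear: A_b = π(24)²/4 = 452.39 mm². φR_n = 0.75 × 579 × 452.39 × 2 × 1 = 392.9 kN.
Bearing (14 mm plate, F_u = 450 MPa): end bolts L_c = 60 − 27/2 = 46.5, R_n = min(1.2×46.5×14×450, 2.4×24×14×450) = 351.54 kN/bolt; interior L_c = 85 − 27 = 58, R_n = 362.88 kN/bolt. φR_n = 0.75 × (1×351.54 + 1×362.88) = 535.8 kN.
Tension yield (gross): A_g = 124×14 = 1736 mm². φR_n = 0.90 × 300 × 1736 = 468.7 kN.
Block shear: shear path 1×[60+1×85] = 1×145 mm, A_gv = 2030, A_nv = 1×(145 − 1.5×29)×14 = 1421 mm²; tension to near edge: (32 − 0.5×29)×14 = 245 mm². R_n = min(0.6×450×1421, 0.6×300×2030) + 1.0×450×245 = min(383.67, 365.4) + 110.25 = 475.65 kN. φR_n = 0.75 × 475.65 = 356.7 kN.
Tension rupture (net): A_n = (124 − 1×29)×14 = 1330 mm² (U = 1.0, A_e = A_n). φR_n = 0.75 × 450 × 1330 = 448.9 kN.
Governing: min(392.9, 535.8, 468.7, 356.7, 448.9) = 356.7 kN → block shear.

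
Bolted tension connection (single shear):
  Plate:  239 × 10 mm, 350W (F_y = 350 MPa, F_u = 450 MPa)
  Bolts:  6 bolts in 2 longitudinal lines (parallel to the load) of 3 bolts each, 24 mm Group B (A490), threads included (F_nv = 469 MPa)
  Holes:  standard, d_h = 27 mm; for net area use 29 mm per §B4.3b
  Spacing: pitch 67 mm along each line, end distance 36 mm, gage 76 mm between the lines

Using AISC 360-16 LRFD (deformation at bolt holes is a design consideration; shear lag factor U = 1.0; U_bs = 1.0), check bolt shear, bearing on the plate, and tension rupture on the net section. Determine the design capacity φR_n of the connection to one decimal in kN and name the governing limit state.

Bolt shear: A_b = π(24)²/4 = 452.39 mm². φR_n = 0.75 × 469 × 452.39 × 6 × 1 = 954.8 kN.
Bearing (10 mm plate, F_u = 450 MPa): end bolts L_c = 36 − 27/2 = 22.5, R_n = min(1.2×22.5×10×450, 2.4×24×10×450) = 121.5 kN/bolt; interior L_c = 67 − 27 = 40, R_n = 216 kN/bolt. φR_n = 0.75 × (2×121.5 + 4×216) = 830.3 kN.
Tension rupture (net): A_n = (239 − 2×29)×10 = 1810 mm² (U = 1.0, A_e = A_n). φR_n = 0.75 × 450 × 1810 = 610.9 kN.
Governing: min(954.8, 830.3, 610.9) = 610.9 kN → net-section rupture.

610.9 kN (net-section rupture governs)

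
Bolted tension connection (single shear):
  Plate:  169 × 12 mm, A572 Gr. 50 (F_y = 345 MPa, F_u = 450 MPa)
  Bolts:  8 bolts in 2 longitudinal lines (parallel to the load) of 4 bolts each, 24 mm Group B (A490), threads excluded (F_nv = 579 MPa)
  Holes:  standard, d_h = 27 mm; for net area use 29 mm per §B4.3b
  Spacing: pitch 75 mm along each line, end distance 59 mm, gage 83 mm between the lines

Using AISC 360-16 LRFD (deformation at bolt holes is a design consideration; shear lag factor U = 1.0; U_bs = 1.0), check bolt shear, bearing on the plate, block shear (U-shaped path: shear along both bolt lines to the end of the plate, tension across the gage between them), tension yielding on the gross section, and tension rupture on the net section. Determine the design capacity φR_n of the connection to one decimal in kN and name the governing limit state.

Bolt shear: A_b = π(24)²/4 = 452.39 mm². φR_n = 0.75 × 579 × 452.39 × 8 × 1 = 1571.6 kN.
Bearing (12 mm plate, F_u = 450 MPa): end bolts L_c = 59 − 27/2 = 45.5, R_n = min(1.2×45.5×12×450, 2.4×24×12×450) = 294.84 kN/bolt; interior L_c = 75 − 27 = 48, R_n = 311.04 kN/bolt. φR_n = 0.75 × (2×294.84 + 6×311.04) = 1841.9 kN.
Block shear: shear path 2×[59+3×75] = 2×284 mm, A_gv = 6816, A_nv = 2×(284 − 3.5×29)×12 = 4380 mm²; tension across gage: (83 − 1×29)×12 = 648 mm². R_n = min(0.6×450×4380, 0.6×345×6816) + 1.0×450×648 = min(1182.6, 1410.9) + 291.6 = 1474.2 kN. φR_n = 0.75 × 1474.2 = 1105.7 kN.
Tension yield (gross): A_g = 169×12 = 2028 mm². φR_n = 0.90 × 345 × 2028 = 629.7 kN.
Tension rupture (net): A_n = (169 − 2×29)×12 = 1332 mm² (U = 1.0, A_e = A_n). φR_n = 0.75 × 450 × 1332 = 449.6 kN.
Governing: min(1571.6, 1841.9, 1105.7, 629.7, 449.6) = 449.6 kN → net-section rupture.

449.6 kN (net-section rupture governs)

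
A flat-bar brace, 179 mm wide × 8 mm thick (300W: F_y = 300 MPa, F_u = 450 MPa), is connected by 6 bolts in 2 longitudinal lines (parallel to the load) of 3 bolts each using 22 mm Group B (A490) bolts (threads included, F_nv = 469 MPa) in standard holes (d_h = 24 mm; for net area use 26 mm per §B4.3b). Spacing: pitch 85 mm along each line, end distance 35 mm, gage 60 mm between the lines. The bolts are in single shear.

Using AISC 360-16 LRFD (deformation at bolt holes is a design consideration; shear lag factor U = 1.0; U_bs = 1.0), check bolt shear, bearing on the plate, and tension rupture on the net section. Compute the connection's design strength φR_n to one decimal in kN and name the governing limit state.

Bolt shear: A_b = π(22)²/4 = 380.13 mm². φR_n = 0.75 × 469 × 380.13 × 6 × 1 = 802.3 kN.
Bearing (8 mm plate, F_u = 450 MPa): end bolts L_c = 35 − 24/2 = 23, R_n = min(1.2×23×8×450, 2.4×22×8×450) = 99.36 kN/bolt; interior L_c = 85 − 24 = 61, R_n = 190.08 kN/bolt. φR_n = 0.75 × (2×99.36 + 4×190.08) = 719.3 kN.
Tension rupture (net): A_n = (179 − 2×26)×8 = 1016 mm² (U = 1.0, A_e = A_n). φR_n = 0.75 × 450 × 1016 = 342.9 kN.
Governing: min(802.3, 719.3, 342.9) = 342.9 kN → net-section rupture.

342.9 kN (net-section rupture governs)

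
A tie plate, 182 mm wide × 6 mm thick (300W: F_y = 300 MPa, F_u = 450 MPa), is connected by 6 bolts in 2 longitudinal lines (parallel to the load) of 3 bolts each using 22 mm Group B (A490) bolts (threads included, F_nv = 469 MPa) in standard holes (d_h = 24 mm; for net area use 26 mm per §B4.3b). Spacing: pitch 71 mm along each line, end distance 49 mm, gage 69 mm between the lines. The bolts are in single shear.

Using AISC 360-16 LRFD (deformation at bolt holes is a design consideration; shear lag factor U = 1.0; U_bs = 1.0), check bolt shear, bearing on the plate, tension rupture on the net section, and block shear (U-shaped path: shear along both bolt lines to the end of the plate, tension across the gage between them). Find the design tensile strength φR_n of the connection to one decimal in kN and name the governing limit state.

263.3 kN (net-section rupture governs)

Bolt shear: A_b = π(22)²/4 = 380.13 mm². φR_n = 0.75 × 469 × 380.13 × 6 × 1 = 802.3 kN.
Bearing (6 mm plate, F_u = 450 MPa): end bolts L_c = 49 − 24/2 = 37, R_n = min(1.2×37×6×450, 2.4×22×6×450) = 119.88 kN/bolt; interior L_c = 71 − 24 = 47, R_n = 142.56 kN/bolt. φR_n = 0.75 × (2×119.88 + 4×142.56) = 607.5 kN.
Tension rupture (net): A_n = (182 − 2×26)×6 = 780 mm² (U = 1.0, A_e = A_n). φR_n = 0.75 × 450 × 780 = 263.3 kN.
Block shear: shear path 2×[49+2×71] = 2×191 mm, A_gv = 2292, A_nv = 2×(191 − 2.5×26)×6 = 1512 mm²; tension across gage: (69 − 1×26)×6 = 258 mm². R_n = min(0.6×450×1512, 0.6×300×2292) + 1.0×450×258 = min(408.24, 412.56) + 116.1 = 524.34 kN. φR_n = 0.75 × 524.34 = 393.3 kN.
Governing: min(802.3, 607.5, 263.3, 393.3) = 263.3 kN → net-section rupture.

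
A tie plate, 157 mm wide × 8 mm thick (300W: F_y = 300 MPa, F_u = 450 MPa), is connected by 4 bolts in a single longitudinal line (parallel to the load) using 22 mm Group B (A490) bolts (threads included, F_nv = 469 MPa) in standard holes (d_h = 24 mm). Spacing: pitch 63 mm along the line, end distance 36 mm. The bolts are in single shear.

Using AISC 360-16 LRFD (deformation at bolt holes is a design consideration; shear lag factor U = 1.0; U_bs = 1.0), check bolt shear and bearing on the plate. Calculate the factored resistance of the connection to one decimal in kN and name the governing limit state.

Bolt shear: A_b = π(22)²/4 = 380.13 mm². φR_n = 0.75 × 469 × 380.13 × 4 × 1 = 534.8 kN.
Bearing (8 mm plate, F_u = 450 MPa): end bolts L_c = 36 − 24/2 = 24, R_n = min(1.2×24×8×450, 2.4×22×8×450) = 103.68 kN/bolt; interior L_c = 63 − 24 = 39, R_n = 168.48 kN/bolt. φR_n = 0.75 × (1×103.68 + 3×168.48) = 456.8 kN.
Governing: min(534.8, 456.8) = 456.8 kN → bearing.

456.8 kN (bearing governs)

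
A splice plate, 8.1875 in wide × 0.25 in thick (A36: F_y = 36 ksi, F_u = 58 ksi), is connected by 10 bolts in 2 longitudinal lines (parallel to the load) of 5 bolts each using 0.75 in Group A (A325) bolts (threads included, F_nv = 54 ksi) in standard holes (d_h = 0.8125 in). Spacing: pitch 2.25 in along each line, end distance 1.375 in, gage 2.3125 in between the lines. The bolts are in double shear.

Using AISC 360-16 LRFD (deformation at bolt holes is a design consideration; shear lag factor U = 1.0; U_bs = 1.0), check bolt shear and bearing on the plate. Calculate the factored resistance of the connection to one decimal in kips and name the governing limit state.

Bolt shear: A_b = π(0.75)²/4 = 0.44179 in². φR_n = 0.75 × 54 × 0.44179 × 10 × 2 = 357.8 kips.
Bearing (0.25 in plate, F_u = 58 ksi): end bolts L_c = 1.375 − 0.8125/2 = 0.96875, R_n = min(1.2×0.96875×0.25×58, 2.4×0.75×0.25×58) = 16.856 kips/bolt; interior L_c = 2.25 − 0.8125 = 1.4375, R_n = 25.013 kips/bolt. φR_n = 0.75 × (2×16.856 + 8×25.013) = 175.4 kips.
Governing: min(357.8, 175.4) = 175.4 kips → bearing.

175.4 kips (bearing governs)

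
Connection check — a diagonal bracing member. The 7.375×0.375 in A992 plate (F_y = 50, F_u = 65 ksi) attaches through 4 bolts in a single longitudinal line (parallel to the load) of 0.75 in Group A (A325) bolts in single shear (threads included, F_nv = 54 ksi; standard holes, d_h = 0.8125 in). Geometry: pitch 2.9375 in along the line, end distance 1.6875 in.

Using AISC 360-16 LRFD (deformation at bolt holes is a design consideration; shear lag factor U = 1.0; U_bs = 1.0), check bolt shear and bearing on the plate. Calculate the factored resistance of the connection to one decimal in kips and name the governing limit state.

71.6 kips (bolt shear governs)

Bolt shear: A_b = π(0.75)²/4 = 0.44179 in². φR_n = 0.75 × 54 × 0.44179 × 4 × 1 = 71.6 kips.
Bearing (0.375 in plate, F_u = 65 ksi): end bolts L_c = 1.6875 − 0.8125/2 = 1.28125, R_n = min(1.2×1.28125×0.375×65, 2.4×0.75×0.375×65) = 37.477 kips/bolt; interior L_c = 2.9375 − 0.8125 = 2.125, R_n = 43.875 kips/bolt. φR_n = 0.75 × (1×37.477 + 3×43.875) = 126.8 kips.
Governing: min(71.6, 126.8) = 71.6 kips → bolt shear.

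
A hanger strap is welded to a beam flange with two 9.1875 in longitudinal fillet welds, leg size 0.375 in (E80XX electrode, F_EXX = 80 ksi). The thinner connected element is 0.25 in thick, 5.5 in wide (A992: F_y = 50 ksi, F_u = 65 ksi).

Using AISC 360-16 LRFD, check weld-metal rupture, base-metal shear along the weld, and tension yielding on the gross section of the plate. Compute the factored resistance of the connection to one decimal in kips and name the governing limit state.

Weld metal: throat = 0.707×0.375 = 0.26513 in, L = 2×9.1875 = 18.375 in. φR_n = 0.75 × 0.6 × 80 × 0.26513 × 18.375 = 175.4 kips.
Base metal shear (0.25 in plate): yield φR_n = 1.0×0.6×50×0.25×18.375 = 137.8 kips; rupture φR_n = 0.75×0.6×65×0.25×18.375 = 134.4 kips; take 134.4 kips (rupture).
Tension yield (gross): A_g = 5.5×0.25 = 1.375 in². φR_n = 0.90 × 50 × 1.375 = 61.9 kips.
Governing: min(175.4, 134.4, 61.9) = 61.9 kips → gross-section yield.

61.9 kips (gross-section yield governs)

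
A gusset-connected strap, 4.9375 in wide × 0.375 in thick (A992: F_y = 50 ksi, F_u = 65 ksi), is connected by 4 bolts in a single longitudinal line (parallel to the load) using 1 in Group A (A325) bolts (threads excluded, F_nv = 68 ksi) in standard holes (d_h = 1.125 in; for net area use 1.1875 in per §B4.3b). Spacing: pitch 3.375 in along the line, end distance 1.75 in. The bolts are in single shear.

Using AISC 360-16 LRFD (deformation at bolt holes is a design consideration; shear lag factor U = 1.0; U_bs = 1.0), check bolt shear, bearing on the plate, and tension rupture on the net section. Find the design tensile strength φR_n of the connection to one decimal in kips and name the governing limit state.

68.6 kips (net-section rupture governs)

Bolt shear: A_b = π(1)²/4 = 0.7854 in². φR_n = 0.75 × 68 × 0.7854 × 4 × 1 = 160.2 kips.
Bearing (0.375 in plate, F_u = 65 ksi): end bolts L_c = 1.75 − 1.125/2 = 1.1875, R_n = min(1.2×1.1875×0.375×65, 2.4×1×0.375×65) = 34.734 kips/bolt; interior L_c = 3.375 − 1.125 = 2.25, R_n = 58.5 kips/bolt. φR_n = 0.75 × (1×34.734 + 3×58.5) = 157.7 kips.
Tension rupture (net): A_n = (4.9375 − 1×1.1875)×0.375 = 1.4063 in² (U = 1.0, A_e = A_n). φR_n = 0.75 × 65 × 1.4063 = 68.6 kips.
Governing: min(160.2, 157.7, 68.6) = 68.6 kips → net-section rupture.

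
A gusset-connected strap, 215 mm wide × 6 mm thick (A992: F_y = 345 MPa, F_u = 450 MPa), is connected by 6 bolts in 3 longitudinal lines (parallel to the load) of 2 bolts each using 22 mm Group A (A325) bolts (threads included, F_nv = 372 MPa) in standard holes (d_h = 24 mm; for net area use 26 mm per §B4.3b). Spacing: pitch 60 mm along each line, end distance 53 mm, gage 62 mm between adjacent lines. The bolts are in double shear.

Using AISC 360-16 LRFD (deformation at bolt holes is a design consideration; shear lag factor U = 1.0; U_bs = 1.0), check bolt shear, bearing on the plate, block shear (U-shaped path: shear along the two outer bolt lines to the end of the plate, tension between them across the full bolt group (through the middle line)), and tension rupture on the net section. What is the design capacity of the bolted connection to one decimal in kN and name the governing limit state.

Bolt shear: A_b = π(22)²/4 = 380.13 mm². φR_n = 0.75 × 372 × 380.13 × 6 × 2 = 1272.7 kN.
Bearing (6 mm plate, F_u = 450 MPa): end bolts L_c = 53 − 24/2 = 41, R_n = min(1.2×41×6×450, 2.4×22×6×450) = 132.84 kN/bolt; interior L_c = 60 − 24 = 36, R_n = 116.64 kN/bolt. φR_n = 0.75 × (3×132.84 + 3×116.64) = 561.3 kN.
Block shear: shear path 2×[53+1×60] = 2×113 mm, A_gv = 1356, A_nv = 2×(113 − 1.5×26)×6 = 888 mm²; tension across gage: (124 − 2×26)×6 = 432 mm². R_n = min(0.6×450×888, 0.6×345×1356) + 1.0×450×432 = min(239.76, 280.69) + 194.4 = 434.16 kN. φR_n = 0.75 × 434.16 = 325.6 kN.
Tension rupture (net): A_n = (215 − 3×26)×6 = 822 mm² (U = 1.0, A_e = A_n). φR_n = 0.75 × 450 × 822 = 277.4 kN.
Governing: min(1272.7, 561.3, 325.6, 277.4) = 277.4 kN → net-section rupture.

277.4 kN (net-section rupture governs)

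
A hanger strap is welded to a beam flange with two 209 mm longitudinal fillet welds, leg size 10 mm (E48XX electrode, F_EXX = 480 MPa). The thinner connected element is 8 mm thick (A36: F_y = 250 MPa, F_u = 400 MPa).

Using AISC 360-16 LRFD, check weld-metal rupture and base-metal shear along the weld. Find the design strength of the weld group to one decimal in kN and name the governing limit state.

Weld metal: throat = 0.707×10 = 7.07 mm, L = 2×209 = 418 mm. φR_n = 0.75 × 0.6 × 480 × 7.07 × 418 = 638.3 kN.
Base metal shear (8 mm plate): yield φR_n = 1.0×0.6×250×8×418 = 501.6 kN; rupture φR_n = 0.75×0.6×400×8×418 = 601.9 kN; take 501.6 kN (yield).
Governing: min(638.3, 501.6) = 501.6 kN → base-metal shear.

501.6 kN (base-metal shear governs)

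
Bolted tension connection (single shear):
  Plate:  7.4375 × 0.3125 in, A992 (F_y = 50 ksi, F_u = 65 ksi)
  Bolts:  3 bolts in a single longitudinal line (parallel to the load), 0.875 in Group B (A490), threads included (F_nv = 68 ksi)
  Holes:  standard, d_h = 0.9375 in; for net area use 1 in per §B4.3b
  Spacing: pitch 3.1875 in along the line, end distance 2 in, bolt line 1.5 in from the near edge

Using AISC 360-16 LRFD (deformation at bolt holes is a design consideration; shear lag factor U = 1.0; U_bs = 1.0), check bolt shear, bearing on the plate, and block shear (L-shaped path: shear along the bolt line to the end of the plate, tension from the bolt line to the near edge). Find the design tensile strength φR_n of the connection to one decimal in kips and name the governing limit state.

Bolt shear: A_b = π(0.875)²/4 = 0.60132 in². φR_n = 0.75 × 68 × 0.60132 × 3 × 1 = 92.0 kips.
Bearing (0.3125 in plate, F_u = 65 ksi): end bolts L_c = 2 − 0.9375/2 = 1.53125, R_n = min(1.2×1.53125×0.3125×65, 2.4×0.875×0.3125×65) = 37.324 kips/bolt; interior L_c = 3.1875 − 0.9375 = 2.25, R_n = 42.656 kips/bolt. φR_n = 0.75 × (1×37.324 + 2×42.656) = 92.0 kips.
Block shear: shear path 1×[2+2×3.1875] = 1×8.375 in, A_gv = 2.6172, A_nv = 1×(8.375 − 2.5×1)×0.3125 = 1.8359 in²; tension to near edge: (1.5 − 0.5×1)×0.3125 = 0.3125 in². R_n = min(0.6×65×1.8359, 0.6×50×2.6172) + 1.0×65×0.3125 = min(71.6, 78.516) + 20.313 = 91.913 kips. φR_n = 0.75 × 91.913 = 68.9 kips.
Governing: min(92.0, 92.0, 68.9) = 68.9 kips → block shear.

68.9 kips (block shear governs)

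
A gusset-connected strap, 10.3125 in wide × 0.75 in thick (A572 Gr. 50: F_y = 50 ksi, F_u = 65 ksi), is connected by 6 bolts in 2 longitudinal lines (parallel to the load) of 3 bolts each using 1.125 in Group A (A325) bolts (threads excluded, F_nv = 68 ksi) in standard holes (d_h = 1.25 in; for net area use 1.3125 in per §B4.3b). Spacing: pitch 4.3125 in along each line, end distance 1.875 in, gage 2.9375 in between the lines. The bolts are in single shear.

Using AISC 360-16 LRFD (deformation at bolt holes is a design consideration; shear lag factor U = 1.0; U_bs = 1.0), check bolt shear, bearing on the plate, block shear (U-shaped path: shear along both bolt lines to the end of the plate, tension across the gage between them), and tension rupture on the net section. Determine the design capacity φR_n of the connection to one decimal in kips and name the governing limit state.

281.1 kips (net-section rupture governs)

Bolt shear: A_b = π(1.125)²/4 = 0.99402 in². φR_n = 0.75 × 68 × 0.99402 × 6 × 1 = 304.2 kips.
Bearing (0.75 in plate, F_u = 65 ksi): end bolts L_c = 1.875 − 1.25/2 = 1.25, R_n = min(1.2×1.25×0.75×65, 2.4×1.125×0.75×65) = 73.125 kips/bolt; interior L_c = 4.3125 − 1.25 = 3.0625, R_n = 131.63 kips/bolt. φR_n = 0.75 × (2×73.125 + 4×131.63) = 504.6 kips.
Block shear: shear path 2×[1.875+2×4.3125] = 2×10.5 in, A_gv = 15.75, A_nv = 2×(10.5 − 2.5×1.3125)×0.75 = 10.828 in²; tension across gage: (2.9375 − 1×1.3125)×0.75 = 1.2188 in². R_n = min(0.6×65×10.828, 0.6×50×15.75) + 1.0×65×1.2188 = min(422.29, 472.5) + 79.222 = 501.51 kips. φR_n = 0.75 × 501.51 = 376.1 kips.
Tension rupture (net): A_n = (10.3125 − 2×1.3125)×0.75 = 5.7656 in² (U = 1.0, A_e = A_n). φR_n = 0.75 × 65 × 5.7656 = 281.1 kips.
Governing: min(304.2, 504.6, 376.1, 281.1) = 281.1 kips → net-section rupture.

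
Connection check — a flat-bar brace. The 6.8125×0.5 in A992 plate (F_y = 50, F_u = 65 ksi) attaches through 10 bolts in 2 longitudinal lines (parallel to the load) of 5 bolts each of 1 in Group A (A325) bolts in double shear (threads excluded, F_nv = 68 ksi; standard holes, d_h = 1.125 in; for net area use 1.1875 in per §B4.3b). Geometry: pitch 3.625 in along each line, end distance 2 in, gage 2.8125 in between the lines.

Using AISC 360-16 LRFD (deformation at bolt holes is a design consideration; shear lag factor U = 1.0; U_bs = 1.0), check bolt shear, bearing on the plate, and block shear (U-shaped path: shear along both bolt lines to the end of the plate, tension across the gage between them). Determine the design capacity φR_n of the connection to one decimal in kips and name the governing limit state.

Bolt shear: A_b = π(1)²/4 = 0.7854 in². φR_n = 0.75 × 68 × 0.7854 × 10 × 2 = 801.1 kips.
Bearing (0.5 in plate, F_u = 65 ksi): end bolts L_c = 2 − 1.125/2 = 1.4375, R_n = min(1.2×1.4375×0.5×65, 2.4×1×0.5×65) = 56.063 kips/bolt; interior L_c = 3.625 − 1.125 = 2.5, R_n = 78 kips/bolt. φR_n = 0.75 × (2×56.063 + 8×78) = 552.1 kips.
Block shear: shear path 2×[2+4×3.625] = 2×16.5 in, A_gv = 16.5, A_nv = 2×(16.5 − 4.5×1.1875)×0.5 = 11.156 in²; tension across gage: (2.8125 − 1×1.1875)×0.5 = 0.8125 in². R_n = min(0.6×65×11.156, 0.6×50×16.5) + 1.0×65×0.8125 = min(435.08, 495) + 52.813 = 487.89 kips. φR_n = 0.75 × 487.89 = 365.9 kips.
Governing: min(801.1, 552.1, 365.9) = 365.9 kips → block shear.

365.9 kips (block shear governs)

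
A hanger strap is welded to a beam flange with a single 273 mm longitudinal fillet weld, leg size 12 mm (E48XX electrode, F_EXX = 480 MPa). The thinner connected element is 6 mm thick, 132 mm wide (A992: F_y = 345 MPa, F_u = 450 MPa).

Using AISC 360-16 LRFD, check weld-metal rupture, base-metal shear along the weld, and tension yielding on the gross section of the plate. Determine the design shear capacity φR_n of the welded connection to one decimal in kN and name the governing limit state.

245.9 kN (gross-section yield governs)

Weld metal: throat = 0.707×12 = 8.484 mm, L = 273 mm. φR_n = 0.75 × 0.6 × 480 × 8.484 × 273 = 500.3 kN.
Base metal shear (6 mm plate): yield φR_n = 1.0×0.6×345×6×273 = 339.1 kN; rupture φR_n = 0.75×0.6×450×6×273 = 331.7 kN; take 331.7 kN (rupture).
Tension yield (gross): A_g = 132×6 = 792 mm². φR_n = 0.90 × 345 × 792 = 245.9 kN.
Governing: min(500.3, 331.7, 245.9) = 245.9 kN → gross-section yield.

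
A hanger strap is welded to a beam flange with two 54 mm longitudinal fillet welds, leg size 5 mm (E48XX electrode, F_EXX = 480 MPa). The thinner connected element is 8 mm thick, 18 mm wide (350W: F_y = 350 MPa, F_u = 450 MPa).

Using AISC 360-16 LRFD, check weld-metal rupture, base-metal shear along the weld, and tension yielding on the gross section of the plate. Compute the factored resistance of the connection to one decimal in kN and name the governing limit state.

45.4 kN (gross-section yield governs)

Weld metal: throat = 0.707×5 = 3.535 mm, L = 2×54 = 108 mm. φR_n = 0.75 × 0.6 × 480 × 3.535 × 108 = 82.5 kN.
Base metal shear (8 mm plate): yield φR_n = 1.0×0.6×350×8×108 = 181.4 kN; rupture φR_n = 0.75×0.6×450×8×108 = 175.0 kN; take 175.0 kN (rupture).
Tension yield (gross): A_g = 18×8 = 144 mm². φR_n = 0.90 × 350 × 144 = 45.4 kN.
Governing: min(82.5, 175.0, 45.4) = 45.4 kN → gross-section yield.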